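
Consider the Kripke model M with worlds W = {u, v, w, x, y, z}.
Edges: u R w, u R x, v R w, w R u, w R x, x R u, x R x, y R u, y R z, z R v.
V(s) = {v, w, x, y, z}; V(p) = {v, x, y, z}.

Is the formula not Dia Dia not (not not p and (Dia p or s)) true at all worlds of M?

Recall that Dia ψ holds at a world iff ψ holds at some accessible world.
Let φ = not Dia Dia not (not not p and (Dia p or s)). Evaluate φ at each world:
  u (successors {w, x}): φ is false.
  v (successors {w}): φ is false.
  w (successors {u, x}): φ is false.
  x (successors {u, x}): φ is false.
  y (successors {u, z}): φ is false.
  z (successors {v}): φ is false.
Detail at u (counterexample):
  At u: Dia Dia not (not not p and (Dia p or s)) is true, so not Dia Dia not (not not p and (Dia p or s)) is false.
    At u: Dia Dia not (not not p and (Dia p or s)) requires Dia not (not not p and (Dia p or s)) at some successor in {w, x}.
      Dia not (not not p and (Dia p or s)) holds at w, so Dia Dia not (not not p and (Dia p or s)) is true at u.

No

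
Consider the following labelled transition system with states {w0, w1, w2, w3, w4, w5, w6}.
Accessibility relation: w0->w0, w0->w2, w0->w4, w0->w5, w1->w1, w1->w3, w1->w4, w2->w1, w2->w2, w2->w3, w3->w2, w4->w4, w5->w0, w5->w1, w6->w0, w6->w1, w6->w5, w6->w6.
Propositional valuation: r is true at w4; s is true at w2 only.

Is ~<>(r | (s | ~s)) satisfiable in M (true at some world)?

Recall that <>ψ holds at a world iff ψ holds at some accessible world.
Let φ = ~<>(r | (s | ~s)). Evaluate φ at each world:
  w0 (successors {w0, w2, w4, w5}): φ is false.
  w1 (successors {w1, w3, w4}): φ is false.
  w2 (successors {w1, w2, w3}): φ is false.
  w3 (successors {w2}): φ is false.
  w4 (successors {w4}): φ is false.
  w5 (successors {w0, w1}): φ is false.
  w6 (successors {w0, w1, w5, w6}): φ is false.
For instance, at w3:
  At w3: <>(r | (s | ~s)) is true, so ~<>(r | (s | ~s)) is false.
    At w3: <>(r | (s | ~s)) requires r | (s | ~s) at some successor in {w2}.
      r | (s | ~s) holds at w2, so <>(r | (s | ~s)) is true at w3.

No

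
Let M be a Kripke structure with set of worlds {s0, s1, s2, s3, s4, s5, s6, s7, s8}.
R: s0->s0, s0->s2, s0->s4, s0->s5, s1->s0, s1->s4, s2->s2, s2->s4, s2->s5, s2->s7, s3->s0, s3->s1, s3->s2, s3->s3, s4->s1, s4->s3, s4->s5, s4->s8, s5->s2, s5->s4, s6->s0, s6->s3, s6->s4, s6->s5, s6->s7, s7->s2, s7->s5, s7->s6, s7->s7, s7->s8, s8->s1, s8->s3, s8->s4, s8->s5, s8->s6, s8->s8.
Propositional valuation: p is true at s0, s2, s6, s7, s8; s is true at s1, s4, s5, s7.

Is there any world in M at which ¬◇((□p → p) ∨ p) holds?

No

Let φ = ¬◇((□p → p) ∨ p). Evaluate φ at each world:
  s0 (successors {s0, s2, s4, s5}): φ is false.
  s1 (successors {s0, s4}): φ is false.
  s2 (successors {s2, s4, s5, s7}): φ is false.
  s3 (successors {s0, s1, s2, s3}): φ is false.
  s4 (successors {s1, s3, s5, s8}): φ is false.
  s5 (successors {s2, s4}): φ is false.
  s6 (successors {s0, s3, s4, s5, s7}): φ is false.
  s7 (successors {s2, s5, s6, s7, s8}): φ is false.
  s8 (successors {s1, s3, s4, s5, s6, s8}): φ is false.
For instance, at s1:
  At s1: ◇((□p → p) ∨ p) is true, so ¬◇((□p → p) ∨ p) is false.
    At s1: ◇((□p → p) ∨ p) requires (□p → p) ∨ p at some successor in {s0, s4}.
      (□p → p) ∨ p holds at s0, so ◇((□p → p) ∨ p) is true at s1.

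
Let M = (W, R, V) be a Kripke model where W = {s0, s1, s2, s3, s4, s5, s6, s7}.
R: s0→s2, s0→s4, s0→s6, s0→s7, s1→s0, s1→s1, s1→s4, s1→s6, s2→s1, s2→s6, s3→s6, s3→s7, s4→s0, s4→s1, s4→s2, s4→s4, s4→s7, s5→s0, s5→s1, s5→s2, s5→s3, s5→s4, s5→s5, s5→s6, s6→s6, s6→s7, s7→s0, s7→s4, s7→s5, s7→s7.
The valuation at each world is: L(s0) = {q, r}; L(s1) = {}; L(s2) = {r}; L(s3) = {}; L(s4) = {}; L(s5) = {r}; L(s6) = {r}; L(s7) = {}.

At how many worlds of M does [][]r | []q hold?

Let φ = [][]r | []q. Evaluate φ at each world:
  s0 (successors {s2, s4, s6, s7}): φ is false.
  s1 (successors {s0, s1, s4, s6}): φ is false.
  s2 (successors {s1, s6}): φ is false.
  s3 (successors {s6, s7}): φ is false.
  s4 (successors {s0, s1, s2, s4, s7}): φ is false.
  s5 (successors {s0, s1, s2, s3, s4, s5, s6}): φ is false.
  s6 (successors {s6, s7}): φ is false.
  s7 (successors {s0, s4, s5, s7}): φ is false.
For instance, at s7:
  At s7: [][]r is false, []q is false, so [][]r | []q is false.
    At s7: [][]r requires []r at every successor {s0, s4, s5, s7}.
      []r fails at s0, so [][]r is false at s7.
    At s7: []q requires q at every successor {s0, s4, s5, s7}.
      q fails at s4, so []q is false at s7.
Satisfying worlds: none.

0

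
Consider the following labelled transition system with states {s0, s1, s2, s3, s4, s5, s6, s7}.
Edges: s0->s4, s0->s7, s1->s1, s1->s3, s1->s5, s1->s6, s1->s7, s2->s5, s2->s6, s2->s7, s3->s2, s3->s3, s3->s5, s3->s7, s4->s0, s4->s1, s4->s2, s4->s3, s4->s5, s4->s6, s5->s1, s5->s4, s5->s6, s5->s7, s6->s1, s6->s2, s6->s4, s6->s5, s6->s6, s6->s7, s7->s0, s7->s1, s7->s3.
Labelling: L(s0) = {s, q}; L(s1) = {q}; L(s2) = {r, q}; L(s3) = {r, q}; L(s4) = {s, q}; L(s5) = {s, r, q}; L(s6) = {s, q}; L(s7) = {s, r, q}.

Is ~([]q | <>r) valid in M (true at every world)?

No

Recall that []ψ holds at a world iff ψ holds at every accessible world, and <>ψ holds iff ψ holds at some accessible world.
Let φ = ~([]q | <>r). Evaluate φ at each world:
  s0 (successors {s4, s7}): φ is false.
  s1 (successors {s1, s3, s5, s6, s7}): φ is false.
  s2 (successors {s5, s6, s7}): φ is false.
  s3 (successors {s2, s3, s5, s7}): φ is false.
  s4 (successors {s0, s1, s2, s3, s5, s6}): φ is false.
  s5 (successors {s1, s4, s6, s7}): φ is false.
  s6 (successors {s1, s2, s4, s5, s6, s7}): φ is false.
  s7 (successors {s0, s1, s3}): φ is false.
Detail at s0 (counterexample):
  At s0: []q | <>r is true, so ~([]q | <>r) is false.
    At s0: []q is true, <>r is true, so []q | <>r is true.
      At s0: []q requires q at every successor {s4, s7}.
        At s4: q is true.
        At s7: q is true.
      So []q is true at s0.
      At s0: <>r requires r at some successor in {s4, s7}.
        r holds at s7, so <>r is true at s0.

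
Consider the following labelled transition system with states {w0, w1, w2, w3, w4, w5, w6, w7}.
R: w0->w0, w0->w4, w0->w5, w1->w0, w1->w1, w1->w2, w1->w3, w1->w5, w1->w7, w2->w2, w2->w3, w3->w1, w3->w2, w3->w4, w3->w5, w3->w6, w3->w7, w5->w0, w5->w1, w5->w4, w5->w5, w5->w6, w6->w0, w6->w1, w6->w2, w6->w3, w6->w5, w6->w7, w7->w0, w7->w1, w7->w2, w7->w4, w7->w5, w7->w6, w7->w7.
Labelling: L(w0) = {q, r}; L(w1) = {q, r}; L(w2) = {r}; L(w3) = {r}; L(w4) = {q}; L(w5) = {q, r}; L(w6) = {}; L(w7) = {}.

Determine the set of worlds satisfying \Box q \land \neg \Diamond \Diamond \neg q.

Let φ = \Box q \land \neg \Diamond \Diamond \neg q. Evaluate φ at each world:
  w0 (successors {w0, w4, w5}): φ is false.
  w1 (successors {w0, w1, w2, w3, w5, w7}): φ is false.
  w2 (successors {w2, w3}): φ is false.
  w3 (successors {w1, w2, w4, w5, w6, w7}): φ is false.
  w4 (successors ∅): φ is true.
  w5 (successors {w0, w1, w4, w5, w6}): φ is false.
  w6 (successors {w0, w1, w2, w3, w5, w7}): φ is false.
  w7 (successors {w0, w1, w2, w4, w5, w6, w7}): φ is false.
For instance, at w2:
  At w2: \Box q is false, \neg \Diamond \Diamond \neg q is false, so \Box q \land \neg \Diamond \Diamond \neg q is false.
    At w2: \Box q requires q at every successor {w2, w3}.
      q fails at w2, so \Box q is false at w2.
    At w2: \Diamond \Diamond \neg q is true, so \neg \Diamond \Diamond \neg q is false.
      At w2: \Diamond \Diamond \neg q requires \Diamond \neg q at some successor in {w2, w3}.
        \Diamond \neg q holds at w2, so \Diamond \Diamond \neg q is true at w2.
Satisfying worlds: {w4}

w4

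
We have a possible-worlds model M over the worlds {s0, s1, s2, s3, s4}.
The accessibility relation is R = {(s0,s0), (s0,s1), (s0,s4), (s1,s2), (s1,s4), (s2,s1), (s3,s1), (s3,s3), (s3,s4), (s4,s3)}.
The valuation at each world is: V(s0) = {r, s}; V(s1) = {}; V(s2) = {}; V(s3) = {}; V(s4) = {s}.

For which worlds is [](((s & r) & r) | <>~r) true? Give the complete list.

s0, s1, s2, s3, s4

Let φ = [](((s & r) & r) | <>~r). Evaluate φ at each world:
  s0 (successors {s0, s1, s4}): φ is true.
  s1 (successors {s2, s4}): φ is true.
  s2 (successors {s1}): φ is true.
  s3 (successors {s1, s3, s4}): φ is true.
  s4 (successors {s3}): φ is true.
For instance, at s2:
  At s2: [](((s & r) & r) | <>~r) requires ((s & r) & r) | <>~r at every successor {s1}.
      At s1: (s & r) & r is false, <>~r is true, so ((s & r) & r) | <>~r is true.
  So [](((s & r) & r) | <>~r) is true at s2.
Satisfying worlds: {s0, s1, s2, s3, s4}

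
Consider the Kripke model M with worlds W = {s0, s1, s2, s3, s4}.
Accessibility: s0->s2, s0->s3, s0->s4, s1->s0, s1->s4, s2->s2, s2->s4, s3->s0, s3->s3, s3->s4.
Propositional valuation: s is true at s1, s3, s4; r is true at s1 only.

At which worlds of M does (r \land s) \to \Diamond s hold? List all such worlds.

Let φ = (r \land s) \to \Diamond s. Evaluate φ at each world:
  s0 (successors {s2, s3, s4}): φ is true.
  s1 (successors {s0, s4}): φ is true.
  s2 (successors {s2, s4}): φ is true.
  s3 (successors {s0, s3, s4}): φ is true.
  s4 (successors ∅): φ is true.
For instance, at s0:
  At s0: r \land s is false, \Diamond s is true, so (r \land s) \to \Diamond s is true.
    At s0: \Diamond s requires s at some successor in {s2, s3, s4}.
      s holds at s3, so \Diamond s is true at s0.
Satisfying worlds: {s0, s1, s2, s3, s4}

s0, s1, s2, s3, s4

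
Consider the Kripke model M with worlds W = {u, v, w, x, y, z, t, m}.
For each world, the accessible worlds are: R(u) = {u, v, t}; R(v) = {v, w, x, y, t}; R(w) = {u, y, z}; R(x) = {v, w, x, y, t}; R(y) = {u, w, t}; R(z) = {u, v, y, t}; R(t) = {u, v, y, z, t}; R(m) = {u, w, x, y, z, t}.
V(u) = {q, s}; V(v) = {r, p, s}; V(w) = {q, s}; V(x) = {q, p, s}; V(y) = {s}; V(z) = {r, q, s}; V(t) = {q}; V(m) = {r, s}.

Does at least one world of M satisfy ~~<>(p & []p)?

No

Recall that []ψ holds at a world iff ψ holds at every accessible world, and <>ψ holds iff ψ holds at some accessible world.
Let φ = ~~<>(p & []p). Evaluate φ at each world:
  u (successors {u, v, t}): φ is false.
  v (successors {v, w, x, y, t}): φ is false.
  w (successors {u, y, z}): φ is false.
  x (successors {v, w, x, y, t}): φ is false.
  y (successors {u, w, t}): φ is false.
  z (successors {u, v, y, t}): φ is false.
  t (successors {u, v, y, z, t}): φ is false.
  m (successors {u, w, x, y, z, t}): φ is false.
For instance, at w:
  At w: ~<>(p & []p) is true, so ~~<>(p & []p) is false.
    At w: <>(p & []p) is false, so ~<>(p & []p) is true.
      At w: <>(p & []p) requires p & []p at some successor in {u, y, z}.
        At u: p & []p is false.
        At y: p & []p is false.
        At z: p & []p is false.
      So <>(p & []p) is false at w.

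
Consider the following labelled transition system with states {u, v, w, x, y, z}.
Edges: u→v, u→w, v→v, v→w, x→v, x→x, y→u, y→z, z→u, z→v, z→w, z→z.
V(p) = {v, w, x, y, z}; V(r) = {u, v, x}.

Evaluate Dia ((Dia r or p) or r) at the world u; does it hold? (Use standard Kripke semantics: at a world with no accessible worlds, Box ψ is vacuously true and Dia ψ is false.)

At u: Dia ((Dia r or p) or r) requires (Dia r or p) or r at some successor in {v, w}.
  (Dia r or p) or r holds at v, so Dia ((Dia r or p) or r) is true at u.
    At v: Dia r or p is true, r is true, so (Dia r or p) or r is true.
      At v: Dia r is true, p is true, so Dia r or p is true.

Yes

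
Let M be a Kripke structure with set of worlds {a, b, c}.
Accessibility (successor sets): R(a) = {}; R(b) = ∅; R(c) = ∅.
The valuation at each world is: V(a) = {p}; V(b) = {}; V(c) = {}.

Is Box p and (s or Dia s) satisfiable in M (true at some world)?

No

Recall that Box ψ holds at a world iff ψ holds at every accessible world, and Dia ψ holds iff ψ holds at some accessible world.
Let φ = Box p and (s or Dia s). Evaluate φ at each world:
  a (successors ∅): φ is false.
  b (successors ∅): φ is false.
  c (successors ∅): φ is false.
For instance, at b:
  At b: Box p is true, s or Dia s is false, so Box p and (s or Dia s) is false.
    At b: no accessible worlds, so Box p holds vacuously.
    At b: s is false, Dia s is false, so s or Dia s is false.
      At b: no accessible worlds, so Dia s is false.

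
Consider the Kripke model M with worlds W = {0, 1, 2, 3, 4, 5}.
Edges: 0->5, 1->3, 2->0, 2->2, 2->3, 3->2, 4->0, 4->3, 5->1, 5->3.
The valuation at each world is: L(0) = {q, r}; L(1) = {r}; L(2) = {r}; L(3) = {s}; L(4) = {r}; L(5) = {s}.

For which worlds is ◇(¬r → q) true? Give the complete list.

2, 3, 4, 5

Let φ = ◇(¬r → q). Evaluate φ at each world:
  0 (successors {5}): φ is false.
  1 (successors {3}): φ is false.
  2 (successors {0, 2, 3}): φ is true.
  3 (successors {2}): φ is true.
  4 (successors {0, 3}): φ is true.
  5 (successors {1, 3}): φ is true.
For instance, at 3:
  At 3: ◇(¬r → q) requires ¬r → q at some successor in {2}.
    ¬r → q holds at 2, so ◇(¬r → q) is true at 3.
Satisfying worlds: {2, 3, 4, 5}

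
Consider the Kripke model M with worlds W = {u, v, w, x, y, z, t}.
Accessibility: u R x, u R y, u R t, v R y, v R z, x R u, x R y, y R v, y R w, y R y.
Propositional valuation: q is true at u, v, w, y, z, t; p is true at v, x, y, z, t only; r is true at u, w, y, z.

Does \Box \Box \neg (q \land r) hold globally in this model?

No

Let φ = \Box \Box \neg (q \land r). Evaluate φ at each world:
  u (successors {x, y, t}): φ is false.
  v (successors {y, z}): φ is false.
  w (successors ∅): φ is true.
  x (successors {u, y}): φ is false.
  y (successors {v, w, y}): φ is false.
  z (successors ∅): φ is true.
  t (successors ∅): φ is true.
Detail at u (counterexample):
  At u: \Box \Box \neg (q \land r) requires \Box \neg (q \land r) at every successor {x, y, t}.
    \Box \neg (q \land r) fails at x, so \Box \Box \neg (q \land r) is false at u.
      At x: \Box \neg (q \land r) requires \neg (q \land r) at every successor {u, y}.
        \neg (q \land r) fails at u, so \Box \neg (q \land r) is false at x.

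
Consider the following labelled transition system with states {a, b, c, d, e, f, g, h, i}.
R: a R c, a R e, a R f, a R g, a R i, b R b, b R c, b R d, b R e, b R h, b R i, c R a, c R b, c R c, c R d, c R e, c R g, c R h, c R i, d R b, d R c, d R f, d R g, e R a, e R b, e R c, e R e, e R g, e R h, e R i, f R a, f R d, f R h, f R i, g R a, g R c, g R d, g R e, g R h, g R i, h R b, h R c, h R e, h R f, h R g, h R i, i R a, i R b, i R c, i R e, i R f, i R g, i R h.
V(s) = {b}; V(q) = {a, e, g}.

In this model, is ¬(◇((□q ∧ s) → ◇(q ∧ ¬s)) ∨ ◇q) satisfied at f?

No

At f: ◇((□q ∧ s) → ◇(q ∧ ¬s)) ∨ ◇q is true, so ¬(◇((□q ∧ s) → ◇(q ∧ ¬s)) ∨ ◇q) is false.
  At f: ◇((□q ∧ s) → ◇(q ∧ ¬s)) is true, ◇q is true, so ◇((□q ∧ s) → ◇(q ∧ ¬s)) ∨ ◇q is true.
    At f: ◇((□q ∧ s) → ◇(q ∧ ¬s)) requires (□q ∧ s) → ◇(q ∧ ¬s) at some successor in {a, d, h, i}.
      (□q ∧ s) → ◇(q ∧ ¬s) holds at a, so ◇((□q ∧ s) → ◇(q ∧ ¬s)) is true at f.
    At f: ◇q requires q at some successor in {a, d, h, i}.
      q holds at a, so ◇q is true at f.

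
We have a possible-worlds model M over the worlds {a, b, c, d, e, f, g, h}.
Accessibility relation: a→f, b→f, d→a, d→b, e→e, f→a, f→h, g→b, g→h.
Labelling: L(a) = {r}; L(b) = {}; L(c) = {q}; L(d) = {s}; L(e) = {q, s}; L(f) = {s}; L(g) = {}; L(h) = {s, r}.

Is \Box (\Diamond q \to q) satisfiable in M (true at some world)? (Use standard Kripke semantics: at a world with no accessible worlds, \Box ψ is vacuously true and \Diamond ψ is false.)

Let φ = \Box (\Diamond q \to q). Evaluate φ at each world:
  a (successors {f}): φ is true.
  b (successors {f}): φ is true.
  c (successors ∅): φ is true.
  d (successors {a, b}): φ is true.
  e (successors {e}): φ is true.
  f (successors {a, h}): φ is true.
  g (successors {b, h}): φ is true.
  h (successors ∅): φ is true.
Detail at a (witness):
  At a: \Box (\Diamond q \to q) requires \Diamond q \to q at every successor {f}.
      At f: \Diamond q is false, q is false, so \Diamond q \to q is true.
  So \Box (\Diamond q \to q) is true at a.

Yes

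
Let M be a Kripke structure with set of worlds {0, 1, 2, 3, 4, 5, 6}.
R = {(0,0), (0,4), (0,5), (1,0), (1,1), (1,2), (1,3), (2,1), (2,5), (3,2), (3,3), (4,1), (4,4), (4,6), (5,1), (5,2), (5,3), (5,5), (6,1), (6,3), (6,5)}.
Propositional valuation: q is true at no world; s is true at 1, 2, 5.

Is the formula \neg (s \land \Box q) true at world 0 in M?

Yes

Recall that \Box ψ holds at a world iff ψ holds at every accessible world, and \Diamond ψ holds iff ψ holds at some accessible world.
At 0: s \land \Box q is false, so \neg (s \land \Box q) is true.
  At 0: s is false, \Box q is false, so s \land \Box q is false.
    At 0: \Box q requires q at every successor {0, 4, 5}.
      q fails at 0, so \Box q is false at 0.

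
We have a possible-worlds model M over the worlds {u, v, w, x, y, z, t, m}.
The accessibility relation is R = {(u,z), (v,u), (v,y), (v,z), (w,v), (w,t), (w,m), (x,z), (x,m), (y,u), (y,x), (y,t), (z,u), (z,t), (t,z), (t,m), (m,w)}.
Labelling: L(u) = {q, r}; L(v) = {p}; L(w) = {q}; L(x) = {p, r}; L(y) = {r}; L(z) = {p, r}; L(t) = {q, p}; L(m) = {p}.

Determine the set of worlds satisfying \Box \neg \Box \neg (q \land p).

Let φ = \Box \neg \Box \neg (q \land p). Evaluate φ at each world:
  u (successors {z}): φ is true.
  v (successors {u, y, z}): φ is false.
  w (successors {v, t, m}): φ is false.
  x (successors {z, m}): φ is false.
  y (successors {u, x, t}): φ is false.
  z (successors {u, t}): φ is false.
  t (successors {z, m}): φ is false.
  m (successors {w}): φ is true.
For instance, at z:
  At z: \Box \neg \Box \neg (q \land p) requires \neg \Box \neg (q \land p) at every successor {u, t}.
    \neg \Box \neg (q \land p) fails at u, so \Box \neg \Box \neg (q \land p) is false at z.
      At u: \Box \neg (q \land p) is true, so \neg \Box \neg (q \land p) is false.
Satisfying worlds: {u, m}

u, m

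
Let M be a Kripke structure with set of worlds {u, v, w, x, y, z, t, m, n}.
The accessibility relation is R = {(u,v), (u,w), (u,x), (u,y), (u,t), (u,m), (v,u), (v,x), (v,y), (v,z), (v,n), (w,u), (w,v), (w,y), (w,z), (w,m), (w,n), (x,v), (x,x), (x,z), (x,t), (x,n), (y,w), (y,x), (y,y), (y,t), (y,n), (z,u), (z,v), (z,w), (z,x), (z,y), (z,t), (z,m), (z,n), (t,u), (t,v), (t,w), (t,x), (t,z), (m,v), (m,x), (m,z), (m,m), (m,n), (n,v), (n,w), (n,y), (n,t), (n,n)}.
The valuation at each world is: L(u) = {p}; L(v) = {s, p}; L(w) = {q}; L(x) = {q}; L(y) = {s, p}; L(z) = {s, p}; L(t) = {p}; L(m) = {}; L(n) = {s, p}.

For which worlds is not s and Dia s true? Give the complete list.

u, w, x, t, m

Let φ = not s and Dia s. Evaluate φ at each world:
  u (successors {v, w, x, y, t, m}): φ is true.
  v (successors {u, x, y, z, n}): φ is false.
  w (successors {u, v, y, z, m, n}): φ is true.
  x (successors {v, x, z, t, n}): φ is true.
  y (successors {w, x, y, t, n}): φ is false.
  z (successors {u, v, w, x, y, t, m, n}): φ is false.
  t (successors {u, v, w, x, z}): φ is true.
  m (successors {v, x, z, m, n}): φ is true.
  n (successors {v, w, y, t, n}): φ is false.
For instance, at m:
  At m: not s is true, Dia s is true, so not s and Dia s is true.
    At m: Dia s requires s at some successor in {v, x, z, m, n}.
      s holds at v, so Dia s is true at m.
Satisfying worlds: {u, w, x, t, m}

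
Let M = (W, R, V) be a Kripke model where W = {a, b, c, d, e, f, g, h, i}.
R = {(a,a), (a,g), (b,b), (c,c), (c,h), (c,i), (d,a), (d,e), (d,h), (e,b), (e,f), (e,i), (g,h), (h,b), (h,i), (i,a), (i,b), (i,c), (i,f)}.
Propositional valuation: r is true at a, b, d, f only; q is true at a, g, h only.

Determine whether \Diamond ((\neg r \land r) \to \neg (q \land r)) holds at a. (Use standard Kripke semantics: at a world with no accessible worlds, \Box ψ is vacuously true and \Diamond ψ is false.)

At a: \Diamond ((\neg r \land r) \to \neg (q \land r)) requires (\neg r \land r) \to \neg (q \land r) at some successor in {a, g}.
  (\neg r \land r) \to \neg (q \land r) holds at a, so \Diamond ((\neg r \land r) \to \neg (q \land r)) is true at a.

Yes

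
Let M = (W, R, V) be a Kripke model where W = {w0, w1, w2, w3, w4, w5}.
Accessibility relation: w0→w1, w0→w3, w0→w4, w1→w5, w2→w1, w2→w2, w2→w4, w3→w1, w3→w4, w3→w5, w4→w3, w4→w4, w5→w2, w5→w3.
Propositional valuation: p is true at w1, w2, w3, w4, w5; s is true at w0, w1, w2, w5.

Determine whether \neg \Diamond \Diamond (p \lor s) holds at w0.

Recall that \Diamond ψ holds at a world iff ψ holds at some accessible world.
At w0: \Diamond \Diamond (p \lor s) is true, so \neg \Diamond \Diamond (p \lor s) is false.
  At w0: \Diamond \Diamond (p \lor s) requires \Diamond (p \lor s) at some successor in {w1, w3, w4}.
    \Diamond (p \lor s) holds at w1, so \Diamond \Diamond (p \lor s) is true at w0.
      At w1: \Diamond (p \lor s) requires p \lor s at some successor in {w5}.
        p \lor s holds at w5, so \Diamond (p \lor s) is true at w1.

No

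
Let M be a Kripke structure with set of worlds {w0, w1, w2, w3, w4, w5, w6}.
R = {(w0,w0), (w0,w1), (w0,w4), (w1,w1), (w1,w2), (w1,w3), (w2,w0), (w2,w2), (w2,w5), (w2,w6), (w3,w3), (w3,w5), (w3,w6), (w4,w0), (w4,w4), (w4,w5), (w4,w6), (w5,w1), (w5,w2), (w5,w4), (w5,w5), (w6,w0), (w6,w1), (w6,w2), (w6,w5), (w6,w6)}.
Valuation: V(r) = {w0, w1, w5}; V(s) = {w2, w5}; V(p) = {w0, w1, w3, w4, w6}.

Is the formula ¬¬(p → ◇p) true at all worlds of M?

Let φ = ¬¬(p → ◇p). Evaluate φ at each world:
  w0 (successors {w0, w1, w4}): φ is true.
  w1 (successors {w1, w2, w3}): φ is true.
  w2 (successors {w0, w2, w5, w6}): φ is true.
  w3 (successors {w3, w5, w6}): φ is true.
  w4 (successors {w0, w4, w5, w6}): φ is true.
  w5 (successors {w1, w2, w4, w5}): φ is true.
  w6 (successors {w0, w1, w2, w5, w6}): φ is true.
For instance, at w2:
  At w2: ¬(p → ◇p) is false, so ¬¬(p → ◇p) is true.
    At w2: p → ◇p is true, so ¬(p → ◇p) is false.
      At w2: p is false, ◇p is true, so p → ◇p is true.

Yes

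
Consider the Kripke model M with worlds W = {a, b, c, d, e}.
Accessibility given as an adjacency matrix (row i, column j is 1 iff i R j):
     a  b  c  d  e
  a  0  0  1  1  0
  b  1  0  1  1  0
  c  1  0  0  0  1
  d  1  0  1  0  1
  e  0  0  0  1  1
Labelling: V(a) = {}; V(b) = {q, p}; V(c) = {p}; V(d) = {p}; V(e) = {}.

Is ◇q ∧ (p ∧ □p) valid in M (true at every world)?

No

Let φ = ◇q ∧ (p ∧ □p). Evaluate φ at each world:
  a (successors {c, d}): φ is false.
  b (successors {a, c, d}): φ is false.
  c (successors {a, e}): φ is false.
  d (successors {a, c, e}): φ is false.
  e (successors {d, e}): φ is false.
Detail at a (counterexample):
  At a: ◇q is false, p ∧ □p is false, so ◇q ∧ (p ∧ □p) is false.
    At a: ◇q requires q at some successor in {c, d}.
      At c: q is false.
      At d: q is false.
    So ◇q is false at a.
    At a: p is false, □p is true, so p ∧ □p is false.
      At a: □p requires p at every successor {c, d}.
        At c: p is true.
        At d: p is true.
      So □p is true at a.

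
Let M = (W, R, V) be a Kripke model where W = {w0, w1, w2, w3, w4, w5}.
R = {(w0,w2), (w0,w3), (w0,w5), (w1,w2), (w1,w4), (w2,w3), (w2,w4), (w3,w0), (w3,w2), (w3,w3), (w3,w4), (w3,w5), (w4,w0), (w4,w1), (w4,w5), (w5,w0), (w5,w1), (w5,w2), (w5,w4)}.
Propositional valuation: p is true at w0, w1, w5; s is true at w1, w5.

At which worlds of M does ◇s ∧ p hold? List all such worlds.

w0, w5

Let φ = ◇s ∧ p. Evaluate φ at each world:
  w0 (successors {w2, w3, w5}): φ is true.
  w1 (successors {w2, w4}): φ is false.
  w2 (successors {w3, w4}): φ is false.
  w3 (successors {w0, w2, w3, w4, w5}): φ is false.
  w4 (successors {w0, w1, w5}): φ is false.
  w5 (successors {w0, w1, w2, w4}): φ is true.
For instance, at w3:
  At w3: ◇s is true, p is false, so ◇s ∧ p is false.
    At w3: ◇s requires s at some successor in {w0, w2, w3, w4, w5}.
      s holds at w5, so ◇s is true at w3.
Satisfying worlds: {w0, w5}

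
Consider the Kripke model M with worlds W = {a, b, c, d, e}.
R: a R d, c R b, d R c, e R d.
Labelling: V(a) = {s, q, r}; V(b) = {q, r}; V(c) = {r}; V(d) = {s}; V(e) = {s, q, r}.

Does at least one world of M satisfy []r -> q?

Recall that []ψ holds at a world iff ψ holds at every accessible world, and <>ψ holds iff ψ holds at some accessible world.
Let φ = []r -> q. Evaluate φ at each world:
  a (successors {d}): φ is true.
  b (successors ∅): φ is true.
  c (successors {b}): φ is false.
  d (successors {c}): φ is false.
  e (successors {d}): φ is true.
Detail at a (witness):
  At a: []r is false, q is true, so []r -> q is true.
    At a: []r requires r at every successor {d}.
      r fails at d, so []r is false at a.

Yes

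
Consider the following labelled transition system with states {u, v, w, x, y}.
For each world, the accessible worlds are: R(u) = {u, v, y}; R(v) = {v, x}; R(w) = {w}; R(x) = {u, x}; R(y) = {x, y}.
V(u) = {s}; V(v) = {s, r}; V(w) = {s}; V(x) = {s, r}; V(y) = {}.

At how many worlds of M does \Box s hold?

3

Let φ = \Box s. Evaluate φ at each world:
  u (successors {u, v, y}): φ is false.
  v (successors {v, x}): φ is true.
  w (successors {w}): φ is true.
  x (successors {u, x}): φ is true.
  y (successors {x, y}): φ is false.
For instance, at v:
  At v: \Box s requires s at every successor {v, x}.
    At v: s is true.
    At x: s is true.
  So \Box s is true at v.
Satisfying worlds: {v, w, x}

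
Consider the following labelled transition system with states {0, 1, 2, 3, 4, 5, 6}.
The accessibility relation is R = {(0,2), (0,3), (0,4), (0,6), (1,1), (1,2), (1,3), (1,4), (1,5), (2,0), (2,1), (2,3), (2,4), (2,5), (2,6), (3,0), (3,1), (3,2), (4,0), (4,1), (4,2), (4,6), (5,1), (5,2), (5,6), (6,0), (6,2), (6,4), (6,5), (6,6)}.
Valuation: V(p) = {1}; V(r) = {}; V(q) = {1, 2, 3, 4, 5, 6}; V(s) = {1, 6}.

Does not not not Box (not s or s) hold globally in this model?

No

Let φ = not not not Box (not s or s). Evaluate φ at each world:
  0 (successors {2, 3, 4, 6}): φ is false.
  1 (successors {1, 2, 3, 4, 5}): φ is false.
  2 (successors {0, 1, 3, 4, 5, 6}): φ is false.
  3 (successors {0, 1, 2}): φ is false.
  4 (successors {0, 1, 2, 6}): φ is false.
  5 (successors {1, 2, 6}): φ is false.
  6 (successors {0, 2, 4, 5, 6}): φ is false.
Detail at 0 (counterexample):
  At 0: not not Box (not s or s) is true, so not not not Box (not s or s) is false.
    At 0: not Box (not s or s) is false, so not not Box (not s or s) is true.
      At 0: Box (not s or s) is true, so not Box (not s or s) is false.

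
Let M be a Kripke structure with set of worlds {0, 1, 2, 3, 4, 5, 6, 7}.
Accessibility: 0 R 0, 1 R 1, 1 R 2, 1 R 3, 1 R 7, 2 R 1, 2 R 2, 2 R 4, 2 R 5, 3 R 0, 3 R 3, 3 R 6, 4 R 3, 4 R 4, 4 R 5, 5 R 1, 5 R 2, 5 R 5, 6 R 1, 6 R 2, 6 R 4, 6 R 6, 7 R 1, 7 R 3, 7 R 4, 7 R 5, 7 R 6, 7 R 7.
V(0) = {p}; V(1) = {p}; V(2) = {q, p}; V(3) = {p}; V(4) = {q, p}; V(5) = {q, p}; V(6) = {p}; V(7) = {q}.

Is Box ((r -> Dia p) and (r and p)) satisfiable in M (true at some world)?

Let φ = Box ((r -> Dia p) and (r and p)). Evaluate φ at each world:
  0 (successors {0}): φ is false.
  1 (successors {1, 2, 3, 7}): φ is false.
  2 (successors {1, 2, 4, 5}): φ is false.
  3 (successors {0, 3, 6}): φ is false.
  4 (successors {3, 4, 5}): φ is false.
  5 (successors {1, 2, 5}): φ is false.
  6 (successors {1, 2, 4, 6}): φ is false.
  7 (successors {1, 3, 4, 5, 6, 7}): φ is false.
For instance, at 1:
  At 1: Box ((r -> Dia p) and (r and p)) requires (r -> Dia p) and (r and p) at every successor {1, 2, 3, 7}.
    (r -> Dia p) and (r and p) fails at 1, so Box ((r -> Dia p) and (r and p)) is false at 1.
      At 1: r -> Dia p is true, r and p is false, so (r -> Dia p) and (r and p) is false.

No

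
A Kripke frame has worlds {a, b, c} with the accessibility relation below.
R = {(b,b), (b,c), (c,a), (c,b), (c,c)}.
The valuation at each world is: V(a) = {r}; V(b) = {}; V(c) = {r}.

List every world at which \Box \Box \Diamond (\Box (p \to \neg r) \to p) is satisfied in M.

a

Recall that \Box ψ holds at a world iff ψ holds at every accessible world, and \Diamond ψ holds iff ψ holds at some accessible world.
Let φ = \Box \Box \Diamond (\Box (p \to \neg r) \to p). Evaluate φ at each world:
  a (successors ∅): φ is true.
  b (successors {b, c}): φ is false.
  c (successors {a, b, c}): φ is false.
For instance, at b:
  At b: \Box \Box \Diamond (\Box (p \to \neg r) \to p) requires \Box \Diamond (\Box (p \to \neg r) \to p) at every successor {b, c}.
    \Box \Diamond (\Box (p \to \neg r) \to p) fails at b, so \Box \Box \Diamond (\Box (p \to \neg r) \to p) is false at b.
      At b: \Box \Diamond (\Box (p \to \neg r) \to p) requires \Diamond (\Box (p \to \neg r) \to p) at every successor {b, c}.
        \Diamond (\Box (p \to \neg r) \to p) fails at b, so \Box \Diamond (\Box (p \to \neg r) \to p) is false at b.
Satisfying worlds: {a}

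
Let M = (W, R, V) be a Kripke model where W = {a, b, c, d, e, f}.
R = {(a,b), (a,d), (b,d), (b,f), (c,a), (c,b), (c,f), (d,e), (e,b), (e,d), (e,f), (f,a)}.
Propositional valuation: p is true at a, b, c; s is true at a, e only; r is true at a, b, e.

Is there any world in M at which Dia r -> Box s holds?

Yes

Let φ = Dia r -> Box s. Evaluate φ at each world:
  a (successors {b, d}): φ is false.
  b (successors {d, f}): φ is true.
  c (successors {a, b, f}): φ is false.
  d (successors {e}): φ is true.
  e (successors {b, d, f}): φ is false.
  f (successors {a}): φ is true.
Detail at b (witness):
  At b: Dia r is false, Box s is false, so Dia r -> Box s is true.
    At b: Dia r requires r at some successor in {d, f}.
      At d: r is false.
      At f: r is false.
    So Dia r is false at b.
    At b: Box s requires s at every successor {d, f}.
      s fails at d, so Box s is false at b.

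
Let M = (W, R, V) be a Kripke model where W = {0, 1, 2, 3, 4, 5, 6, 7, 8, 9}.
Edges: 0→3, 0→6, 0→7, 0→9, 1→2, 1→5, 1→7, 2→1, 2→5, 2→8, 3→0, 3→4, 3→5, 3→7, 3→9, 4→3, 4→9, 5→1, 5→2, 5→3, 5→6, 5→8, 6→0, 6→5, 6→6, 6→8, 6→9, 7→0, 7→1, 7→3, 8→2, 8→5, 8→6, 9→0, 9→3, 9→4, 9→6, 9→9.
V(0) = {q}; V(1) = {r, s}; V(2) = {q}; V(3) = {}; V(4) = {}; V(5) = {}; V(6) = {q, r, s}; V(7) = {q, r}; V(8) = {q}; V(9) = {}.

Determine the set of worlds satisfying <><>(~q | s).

Recall that <>ψ holds at a world iff ψ holds at some accessible world.
Let φ = <><>(~q | s). Evaluate φ at each world:
  0 (successors {3, 6, 7, 9}): φ is true.
  1 (successors {2, 5, 7}): φ is true.
  2 (successors {1, 5, 8}): φ is true.
  3 (successors {0, 4, 5, 7, 9}): φ is true.
  4 (successors {3, 9}): φ is true.
  5 (successors {1, 2, 3, 6, 8}): φ is true.
  6 (successors {0, 5, 6, 8, 9}): φ is true.
  7 (successors {0, 1, 3}): φ is true.
  8 (successors {2, 5, 6}): φ is true.
  9 (successors {0, 3, 4, 6, 9}): φ is true.
For instance, at 4:
  At 4: <><>(~q | s) requires <>(~q | s) at some successor in {3, 9}.
    <>(~q | s) holds at 3, so <><>(~q | s) is true at 4.
      At 3: <>(~q | s) requires ~q | s at some successor in {0, 4, 5, 7, 9}.
        ~q | s holds at 4, so <>(~q | s) is true at 3.
Satisfying worlds: {0, 1, 2, 3, 4, 5, 6, 7, 8, 9}

0, 1, 2, 3, 4, 5, 6, 7, 8, 9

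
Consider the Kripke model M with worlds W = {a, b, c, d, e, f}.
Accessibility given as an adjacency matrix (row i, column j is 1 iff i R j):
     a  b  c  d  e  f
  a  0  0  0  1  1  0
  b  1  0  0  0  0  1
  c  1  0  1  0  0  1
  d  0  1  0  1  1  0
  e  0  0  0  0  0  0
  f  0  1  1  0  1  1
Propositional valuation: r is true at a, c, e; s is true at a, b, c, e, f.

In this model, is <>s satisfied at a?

Yes

At a: <>s requires s at some successor in {d, e}.
  s holds at e, so <>s is true at a.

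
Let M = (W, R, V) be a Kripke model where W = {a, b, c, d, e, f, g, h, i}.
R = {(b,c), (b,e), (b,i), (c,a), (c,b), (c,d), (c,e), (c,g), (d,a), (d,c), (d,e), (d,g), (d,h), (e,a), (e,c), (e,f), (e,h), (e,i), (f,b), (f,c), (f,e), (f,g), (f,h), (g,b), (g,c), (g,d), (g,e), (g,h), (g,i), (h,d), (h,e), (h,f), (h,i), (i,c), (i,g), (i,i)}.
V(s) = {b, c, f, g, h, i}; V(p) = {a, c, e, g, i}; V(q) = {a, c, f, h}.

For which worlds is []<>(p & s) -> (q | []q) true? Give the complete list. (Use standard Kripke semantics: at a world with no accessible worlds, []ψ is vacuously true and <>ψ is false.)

Let φ = []<>(p & s) -> (q | []q). Evaluate φ at each world:
  a (successors ∅): φ is true.
  b (successors {c, e, i}): φ is false.
  c (successors {a, b, d, e, g}): φ is true.
  d (successors {a, c, e, g, h}): φ is true.
  e (successors {a, c, f, h, i}): φ is true.
  f (successors {b, c, e, g, h}): φ is true.
  g (successors {b, c, d, e, h, i}): φ is false.
  h (successors {d, e, f, i}): φ is true.
  i (successors {c, g, i}): φ is false.
For instance, at c:
  At c: []<>(p & s) is false, q | []q is true, so []<>(p & s) -> (q | []q) is true.
    At c: []<>(p & s) requires <>(p & s) at every successor {a, b, d, e, g}.
      <>(p & s) fails at a, so []<>(p & s) is false at c.
    At c: q is true, []q is false, so q | []q is true.
      At c: []q requires q at every successor {a, b, d, e, g}.
        q fails at b, so []q is false at c.
Satisfying worlds: {a, c, d, e, f, h}

a, c, d, e, f, h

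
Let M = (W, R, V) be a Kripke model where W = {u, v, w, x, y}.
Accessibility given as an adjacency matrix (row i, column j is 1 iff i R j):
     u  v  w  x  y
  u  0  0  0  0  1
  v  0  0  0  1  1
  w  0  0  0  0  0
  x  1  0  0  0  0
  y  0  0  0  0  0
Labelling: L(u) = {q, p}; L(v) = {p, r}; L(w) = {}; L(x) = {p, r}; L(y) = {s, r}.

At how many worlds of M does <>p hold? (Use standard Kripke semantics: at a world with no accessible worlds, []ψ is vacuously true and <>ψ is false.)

Recall that <>ψ holds at a world iff ψ holds at some accessible world.
Let φ = <>p. Evaluate φ at each world:
  u (successors {y}): φ is false.
  v (successors {x, y}): φ is true.
  w (successors ∅): φ is false.
  x (successors {u}): φ is true.
  y (successors ∅): φ is false.
For instance, at x:
  At x: <>p requires p at some successor in {u}.
    p holds at u, so <>p is true at x.
Satisfying worlds: {v, x}

2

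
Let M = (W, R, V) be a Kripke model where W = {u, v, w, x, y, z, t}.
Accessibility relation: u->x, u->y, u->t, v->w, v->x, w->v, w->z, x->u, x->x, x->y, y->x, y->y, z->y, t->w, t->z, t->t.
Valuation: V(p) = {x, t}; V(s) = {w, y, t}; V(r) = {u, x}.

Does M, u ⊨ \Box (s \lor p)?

Yes

At u: \Box (s \lor p) requires s \lor p at every successor {x, y, t}.
  At x: s \lor p is true.
  At y: s \lor p is true.
  At t: s \lor p is true.
So \Box (s \lor p) is true at u.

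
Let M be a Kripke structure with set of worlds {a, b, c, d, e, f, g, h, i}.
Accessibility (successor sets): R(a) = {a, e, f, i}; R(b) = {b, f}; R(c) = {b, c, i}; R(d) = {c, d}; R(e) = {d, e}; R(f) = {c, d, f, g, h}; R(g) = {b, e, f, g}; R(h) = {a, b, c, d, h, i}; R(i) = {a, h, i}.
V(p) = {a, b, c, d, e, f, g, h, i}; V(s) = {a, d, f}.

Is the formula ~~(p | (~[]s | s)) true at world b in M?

Yes

At b: ~(p | (~[]s | s)) is false, so ~~(p | (~[]s | s)) is true.
  At b: p | (~[]s | s) is true, so ~(p | (~[]s | s)) is false.
    At b: p is true, ~[]s | s is true, so p | (~[]s | s) is true.
      At b: ~[]s is true, s is false, so ~[]s | s is true.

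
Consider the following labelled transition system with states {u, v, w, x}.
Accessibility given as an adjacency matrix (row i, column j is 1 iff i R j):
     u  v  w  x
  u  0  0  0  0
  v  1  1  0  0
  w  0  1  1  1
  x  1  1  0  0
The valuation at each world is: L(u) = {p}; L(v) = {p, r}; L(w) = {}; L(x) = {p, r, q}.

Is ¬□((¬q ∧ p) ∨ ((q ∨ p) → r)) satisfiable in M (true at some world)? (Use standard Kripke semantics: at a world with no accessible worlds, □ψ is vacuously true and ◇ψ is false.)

Let φ = ¬□((¬q ∧ p) ∨ ((q ∨ p) → r)). Evaluate φ at each world:
  u (successors ∅): φ is false.
  v (successors {u, v}): φ is false.
  w (successors {v, w, x}): φ is false.
  x (successors {u, v}): φ is false.
For instance, at w:
  At w: □((¬q ∧ p) ∨ ((q ∨ p) → r)) is true, so ¬□((¬q ∧ p) ∨ ((q ∨ p) → r)) is false.
    At w: □((¬q ∧ p) ∨ ((q ∨ p) → r)) requires (¬q ∧ p) ∨ ((q ∨ p) → r) at every successor {v, w, x}.
      At v: (¬q ∧ p) ∨ ((q ∨ p) → r) is true.
      At w: (¬q ∧ p) ∨ ((q ∨ p) → r) is true.
      At x: (¬q ∧ p) ∨ ((q ∨ p) → r) is true.
    So □((¬q ∧ p) ∨ ((q ∨ p) → r)) is true at w.

No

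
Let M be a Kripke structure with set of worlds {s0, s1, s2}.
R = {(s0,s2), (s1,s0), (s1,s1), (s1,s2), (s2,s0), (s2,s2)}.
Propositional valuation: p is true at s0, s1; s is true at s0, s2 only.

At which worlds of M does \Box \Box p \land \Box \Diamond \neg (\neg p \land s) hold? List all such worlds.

Let φ = \Box \Box p \land \Box \Diamond \neg (\neg p \land s). Evaluate φ at each world:
  s0 (successors {s2}): φ is false.
  s1 (successors {s0, s1, s2}): φ is false.
  s2 (successors {s0, s2}): φ is false.
For instance, at s2:
  At s2: \Box \Box p is false, \Box \Diamond \neg (\neg p \land s) is false, so \Box \Box p \land \Box \Diamond \neg (\neg p \land s) is false.
    At s2: \Box \Box p requires \Box p at every successor {s0, s2}.
      \Box p fails at s0, so \Box \Box p is false at s2.
    At s2: \Box \Diamond \neg (\neg p \land s) requires \Diamond \neg (\neg p \land s) at every successor {s0, s2}.
      \Diamond \neg (\neg p \land s) fails at s0, so \Box \Diamond \neg (\neg p \land s) is false at s2.
Satisfying worlds: none.

none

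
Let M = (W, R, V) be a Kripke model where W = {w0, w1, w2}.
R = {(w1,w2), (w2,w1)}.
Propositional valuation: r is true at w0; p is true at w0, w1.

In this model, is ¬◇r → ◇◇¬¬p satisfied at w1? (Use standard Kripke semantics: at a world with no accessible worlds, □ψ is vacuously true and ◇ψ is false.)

Recall that ◇ψ holds at a world iff ψ holds at some accessible world.
At w1: ¬◇r is true, ◇◇¬¬p is true, so ¬◇r → ◇◇¬¬p is true.
  At w1: ◇r is false, so ¬◇r is true.
    At w1: ◇r requires r at some successor in {w2}.
      At w2: r is false.
    So ◇r is false at w1.
  At w1: ◇◇¬¬p requires ◇¬¬p at some successor in {w2}.
    ◇¬¬p holds at w2, so ◇◇¬¬p is true at w1.
      At w2: ◇¬¬p requires ¬¬p at some successor in {w1}.
        ¬¬p holds at w1, so ◇¬¬p is true at w2.

Yes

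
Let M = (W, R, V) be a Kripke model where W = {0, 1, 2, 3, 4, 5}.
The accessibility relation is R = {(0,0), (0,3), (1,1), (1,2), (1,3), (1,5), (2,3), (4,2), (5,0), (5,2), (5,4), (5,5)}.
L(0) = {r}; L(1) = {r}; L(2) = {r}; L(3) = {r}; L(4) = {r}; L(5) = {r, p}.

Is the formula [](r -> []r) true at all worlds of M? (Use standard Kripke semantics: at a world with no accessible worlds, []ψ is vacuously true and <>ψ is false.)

Let φ = [](r -> []r). Evaluate φ at each world:
  0 (successors {0, 3}): φ is true.
  1 (successors {1, 2, 3, 5}): φ is true.
  2 (successors {3}): φ is true.
  3 (successors ∅): φ is true.
  4 (successors {2}): φ is true.
  5 (successors {0, 2, 4, 5}): φ is true.
For instance, at 0:
  At 0: [](r -> []r) requires r -> []r at every successor {0, 3}.
      At 0: r is true, []r is true, so r -> []r is true.
      At 3: r is true, []r is true, so r -> []r is true.
  So [](r -> []r) is true at 0.

Yes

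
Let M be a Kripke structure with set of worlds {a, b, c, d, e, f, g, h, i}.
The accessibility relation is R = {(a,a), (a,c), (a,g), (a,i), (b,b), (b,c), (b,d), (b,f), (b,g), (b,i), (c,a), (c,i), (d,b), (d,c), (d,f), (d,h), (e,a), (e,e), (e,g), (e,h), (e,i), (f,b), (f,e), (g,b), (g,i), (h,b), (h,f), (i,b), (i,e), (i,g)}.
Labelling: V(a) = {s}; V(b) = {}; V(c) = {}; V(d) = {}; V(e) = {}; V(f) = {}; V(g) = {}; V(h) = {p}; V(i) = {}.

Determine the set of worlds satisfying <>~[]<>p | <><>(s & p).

a, b, c, d, e, f, g, h, i

Recall that []ψ holds at a world iff ψ holds at every accessible world, and <>ψ holds iff ψ holds at some accessible world.
Let φ = <>~[]<>p | <><>(s & p). Evaluate φ at each world:
  a (successors {a, c, g, i}): φ is true.
  b (successors {b, c, d, f, g, i}): φ is true.
  c (successors {a, i}): φ is true.
  d (successors {b, c, f, h}): φ is true.
  e (successors {a, e, g, h, i}): φ is true.
  f (successors {b, e}): φ is true.
  g (successors {b, i}): φ is true.
  h (successors {b, f}): φ is true.
  i (successors {b, e, g}): φ is true.
For instance, at i:
  At i: <>~[]<>p is true, <><>(s & p) is false, so <>~[]<>p | <><>(s & p) is true.
    At i: <>~[]<>p requires ~[]<>p at some successor in {b, e, g}.
      ~[]<>p holds at b, so <>~[]<>p is true at i.
    At i: <><>(s & p) requires <>(s & p) at some successor in {b, e, g}.
      At b: <>(s & p) is false.
      At e: <>(s & p) is false.
      At g: <>(s & p) is false.
    So <><>(s & p) is false at i.
Satisfying worlds: {a, b, c, d, e, f, g, h, i}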